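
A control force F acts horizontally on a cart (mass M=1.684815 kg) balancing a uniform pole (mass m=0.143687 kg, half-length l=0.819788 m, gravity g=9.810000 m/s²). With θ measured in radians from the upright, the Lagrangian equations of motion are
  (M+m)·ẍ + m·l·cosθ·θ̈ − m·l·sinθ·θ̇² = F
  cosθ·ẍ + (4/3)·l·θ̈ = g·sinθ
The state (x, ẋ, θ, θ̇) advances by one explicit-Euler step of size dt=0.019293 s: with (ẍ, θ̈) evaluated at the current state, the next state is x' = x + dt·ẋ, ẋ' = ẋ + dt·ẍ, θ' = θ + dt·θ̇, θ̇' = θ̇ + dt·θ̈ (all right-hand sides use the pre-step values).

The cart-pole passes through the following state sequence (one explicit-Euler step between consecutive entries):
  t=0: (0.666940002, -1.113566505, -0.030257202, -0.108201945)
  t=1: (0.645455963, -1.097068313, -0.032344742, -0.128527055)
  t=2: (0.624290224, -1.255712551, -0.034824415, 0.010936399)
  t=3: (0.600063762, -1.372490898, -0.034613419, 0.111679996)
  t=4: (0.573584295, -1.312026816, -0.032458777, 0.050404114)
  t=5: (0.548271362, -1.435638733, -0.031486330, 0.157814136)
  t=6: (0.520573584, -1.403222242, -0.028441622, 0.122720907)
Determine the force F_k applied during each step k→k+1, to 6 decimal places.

step 0→1:
  ẍ = (ẋ'−ẋ)/dt = (-1.097068313−-1.113566505)/0.019293 = 0.855139
  θ̈ = (θ̇'−θ̇)/dt = (-0.128527055−-0.108201945)/0.019293 = -1.053497
  sinθ=-0.030253, cosθ=0.999542
  F = (M+m)·ẍ + m·l·cosθ·θ̈ − m·l·sinθ·θ̇² = 1.563623 + -0.124038 − -0.000042 = 1.439627
step 1→2:
  ẍ = (ẋ'−ẋ)/dt = (-1.255712551−-1.097068313)/0.019293 = -8.222891
  θ̈ = (θ̇'−θ̇)/dt = (0.010936399−-0.128527055)/0.019293 = 7.228708
  sinθ=-0.032339, cosθ=0.999477
  F = (M+m)·ẍ + m·l·cosθ·θ̈ − m·l·sinθ·θ̇² = -15.035573 + 0.851045 − -0.000063 = -14.184465
step 2→3:
  ẍ = (ẋ'−ẋ)/dt = (-1.372490898−-1.255712551)/0.019293 = -6.052887
  θ̈ = (θ̇'−θ̇)/dt = (0.111679996−0.010936399)/0.019293 = 5.221769
  sinθ=-0.034817, cosθ=0.999394
  F = (M+m)·ẍ + m·l·cosθ·θ̈ − m·l·sinθ·θ̇² = -11.067716 + 0.614714 − -0.000000 = -10.453001
step 3→4:
  ẍ = (ẋ'−ẋ)/dt = (-1.312026816−-1.372490898)/0.019293 = 3.133991
  θ̈ = (θ̇'−θ̇)/dt = (0.050404114−0.111679996)/0.019293 = -3.176068
  sinθ=-0.034607, cosθ=0.999401
  F = (M+m)·ẍ + m·l·cosθ·θ̈ − m·l·sinθ·θ̇² = 5.730508 + -0.373894 − -0.000051 = 5.356665
step 4→5:
  ẍ = (ẋ'−ẋ)/dt = (-1.435638733−-1.312026816)/0.019293 = -6.407086
  θ̈ = (θ̇'−θ̇)/dt = (0.157814136−0.050404114)/0.019293 = 5.567305
  sinθ=-0.032453, cosθ=0.999473
  F = (M+m)·ẍ + m·l·cosθ·θ̈ − m·l·sinθ·θ̇² = -11.715370 + 0.655443 − -0.000010 = -11.059917
step 5→6:
  ẍ = (ẋ'−ẋ)/dt = (-1.403222242−-1.435638733)/0.019293 = 1.680220
  θ̈ = (θ̇'−θ̇)/dt = (0.122720907−0.157814136)/0.019293 = -1.818962
  sinθ=-0.031481, cosθ=0.999504
  F = (M+m)·ẍ + m·l·cosθ·θ̈ − m·l·sinθ·θ̇² = 3.072286 + -0.214155 − -0.000092 = 2.858224

F_0 = 1.439627 N
F_1 = -14.184465 N
F_2 = -10.453001 N
F_3 = 5.356665 N
F_4 = -11.059917 N
F_5 = 2.858224 N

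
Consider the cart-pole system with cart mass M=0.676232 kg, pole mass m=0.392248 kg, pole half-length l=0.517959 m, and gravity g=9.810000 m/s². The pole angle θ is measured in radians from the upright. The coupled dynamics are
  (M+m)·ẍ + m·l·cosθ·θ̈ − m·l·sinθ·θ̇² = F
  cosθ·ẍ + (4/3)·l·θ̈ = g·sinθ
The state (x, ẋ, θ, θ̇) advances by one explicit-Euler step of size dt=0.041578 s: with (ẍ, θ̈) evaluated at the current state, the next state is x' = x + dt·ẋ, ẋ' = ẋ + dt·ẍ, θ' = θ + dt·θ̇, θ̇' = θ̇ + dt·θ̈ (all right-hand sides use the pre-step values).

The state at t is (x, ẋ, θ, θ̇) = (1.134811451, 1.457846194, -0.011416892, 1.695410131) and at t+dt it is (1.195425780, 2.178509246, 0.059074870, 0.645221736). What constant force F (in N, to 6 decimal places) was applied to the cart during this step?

F = 13.395067 N

ẍ = (ẋ'−ẋ)/dt = (2.178509246−1.457846194)/0.041578 = 17.332797
θ̈ = (θ̇'−θ̇)/dt = (0.645221736−1.695410131)/0.041578 = -25.258271
sinθ=-0.011417, cosθ=0.999935
F = (M+m)·ẍ + m·l·cosθ·θ̈ − m·l·sinθ·θ̇² = 18.519747 + -5.131348 − -0.006667 = 13.395067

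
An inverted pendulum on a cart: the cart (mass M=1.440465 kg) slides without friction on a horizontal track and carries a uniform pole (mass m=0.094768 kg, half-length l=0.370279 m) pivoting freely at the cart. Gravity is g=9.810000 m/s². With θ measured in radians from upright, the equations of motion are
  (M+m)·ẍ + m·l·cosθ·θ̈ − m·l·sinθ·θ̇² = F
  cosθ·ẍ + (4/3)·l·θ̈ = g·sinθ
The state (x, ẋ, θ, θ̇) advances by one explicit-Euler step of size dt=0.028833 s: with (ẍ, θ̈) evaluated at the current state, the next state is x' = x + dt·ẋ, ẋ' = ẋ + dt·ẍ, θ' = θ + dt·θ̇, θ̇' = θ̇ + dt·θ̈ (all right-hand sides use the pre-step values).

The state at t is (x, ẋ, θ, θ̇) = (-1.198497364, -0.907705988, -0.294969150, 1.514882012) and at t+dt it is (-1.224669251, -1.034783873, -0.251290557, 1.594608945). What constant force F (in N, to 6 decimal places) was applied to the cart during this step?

ẍ = (ẋ'−ẋ)/dt = (-1.034783873−-0.907705988)/0.028833 = -4.407376
θ̈ = (θ̇'−θ̇)/dt = (1.594608945−1.514882012)/0.028833 = 2.765128
sinθ=-0.290710, cosθ=0.956811
F = (M+m)·ẍ + m·l·cosθ·θ̈ − m·l·sinθ·θ̇² = -6.766350 + 0.092839 − -0.023410 = -6.650100

F = -6.650100 N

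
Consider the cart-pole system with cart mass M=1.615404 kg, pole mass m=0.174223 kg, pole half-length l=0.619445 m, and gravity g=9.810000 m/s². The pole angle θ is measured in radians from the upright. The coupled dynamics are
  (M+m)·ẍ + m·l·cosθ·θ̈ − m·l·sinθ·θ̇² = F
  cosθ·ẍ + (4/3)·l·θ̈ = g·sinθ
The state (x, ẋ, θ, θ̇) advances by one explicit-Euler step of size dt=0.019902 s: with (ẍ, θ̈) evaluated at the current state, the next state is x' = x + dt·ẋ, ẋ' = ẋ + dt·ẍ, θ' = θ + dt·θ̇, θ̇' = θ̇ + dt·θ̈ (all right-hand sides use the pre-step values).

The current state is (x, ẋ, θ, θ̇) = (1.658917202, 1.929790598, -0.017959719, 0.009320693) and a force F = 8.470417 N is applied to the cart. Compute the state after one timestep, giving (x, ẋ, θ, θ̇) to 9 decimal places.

sinθ=-0.017958754, cosθ=0.999838729
temp = (F + m·l·θ̇²·sinθ)/(M+m) = (8.470417 + -0.000000168)/1.789627 = 4.733062717
θ̈ = (g·sinθ − cosθ·temp)/(l·(4/3 − m·cos²θ/(M+m))) = -6.410925315
ẍ = temp − m·l·θ̈·cosθ/(M+m) = 5.119604450
Euler: x'=1.658917202+0.019902·1.929790598=1.697323894, ẋ'=1.929790598+0.019902·5.119604450=2.031680966
       θ'=-0.017959719+0.019902·0.009320693=-0.017774219, θ̇'=0.009320693+0.019902·-6.410925315=-0.118269543

(1.697323894, 2.031680966, -0.017774219, -0.118269543)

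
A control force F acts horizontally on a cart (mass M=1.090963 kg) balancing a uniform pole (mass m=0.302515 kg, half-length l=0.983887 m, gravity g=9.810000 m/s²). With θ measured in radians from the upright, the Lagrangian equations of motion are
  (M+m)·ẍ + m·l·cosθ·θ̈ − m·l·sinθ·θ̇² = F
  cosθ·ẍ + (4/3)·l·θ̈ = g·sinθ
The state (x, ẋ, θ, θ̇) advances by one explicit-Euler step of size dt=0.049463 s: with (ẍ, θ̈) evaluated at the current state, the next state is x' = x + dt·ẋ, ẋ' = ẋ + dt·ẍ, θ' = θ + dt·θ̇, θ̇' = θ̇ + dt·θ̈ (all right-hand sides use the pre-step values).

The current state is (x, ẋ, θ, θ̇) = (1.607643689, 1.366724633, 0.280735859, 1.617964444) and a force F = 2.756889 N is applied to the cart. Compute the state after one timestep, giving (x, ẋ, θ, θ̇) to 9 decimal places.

sinθ=0.277062775, cosθ=0.960851819
temp = (F + m·l·θ̇²·sinθ)/(M+m) = (2.756889 + 0.215877939)/1.393478 = 2.133343288
θ̈ = (g·sinθ − cosθ·temp)/(l·(4/3 − m·cos²θ/(M+m))) = 0.599433797
ẍ = temp − m·l·θ̈·cosθ/(M+m) = 2.010319340
Euler: x'=1.607643689+0.049463·1.366724633=1.675245990, ẋ'=1.366724633+0.049463·2.010319340=1.466161059
       θ'=0.280735859+0.049463·1.617964444=0.360765234, θ̇'=1.617964444+0.049463·0.599433797=1.647614238

(1.675245990, 1.466161059, 0.360765234, 1.647614238)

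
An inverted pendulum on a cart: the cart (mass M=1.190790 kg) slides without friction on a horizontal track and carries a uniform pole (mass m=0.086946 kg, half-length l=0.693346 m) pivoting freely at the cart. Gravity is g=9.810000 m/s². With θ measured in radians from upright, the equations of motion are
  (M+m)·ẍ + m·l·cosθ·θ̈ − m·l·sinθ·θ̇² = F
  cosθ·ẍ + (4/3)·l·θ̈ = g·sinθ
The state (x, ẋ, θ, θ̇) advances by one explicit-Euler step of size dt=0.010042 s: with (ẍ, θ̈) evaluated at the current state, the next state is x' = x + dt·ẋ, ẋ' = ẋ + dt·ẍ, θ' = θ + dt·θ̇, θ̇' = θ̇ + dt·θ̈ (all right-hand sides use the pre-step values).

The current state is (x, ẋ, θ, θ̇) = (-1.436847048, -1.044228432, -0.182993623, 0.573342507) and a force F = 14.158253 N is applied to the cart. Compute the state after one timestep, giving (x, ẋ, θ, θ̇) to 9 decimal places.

(-1.447333190, -0.926263422, -0.177236118, 0.428477587)

sinθ=-0.181974024, cosθ=0.983303338
temp = (F + m·l·θ̇²·sinθ)/(M+m) = (14.158253 + -0.003606096)/1.277736 = 11.077911950
θ̈ = (g·sinθ − cosθ·temp)/(l·(4/3 − m·cos²θ/(M+m))) = -14.425903191
ẍ = temp − m·l·θ̈·cosθ/(M+m) = 11.747162932
Euler: x'=-1.436847048+0.010042·-1.044228432=-1.447333190, ẋ'=-1.044228432+0.010042·11.747162932=-0.926263422
       θ'=-0.182993623+0.010042·0.573342507=-0.177236118, θ̇'=0.573342507+0.010042·-14.425903191=0.428477587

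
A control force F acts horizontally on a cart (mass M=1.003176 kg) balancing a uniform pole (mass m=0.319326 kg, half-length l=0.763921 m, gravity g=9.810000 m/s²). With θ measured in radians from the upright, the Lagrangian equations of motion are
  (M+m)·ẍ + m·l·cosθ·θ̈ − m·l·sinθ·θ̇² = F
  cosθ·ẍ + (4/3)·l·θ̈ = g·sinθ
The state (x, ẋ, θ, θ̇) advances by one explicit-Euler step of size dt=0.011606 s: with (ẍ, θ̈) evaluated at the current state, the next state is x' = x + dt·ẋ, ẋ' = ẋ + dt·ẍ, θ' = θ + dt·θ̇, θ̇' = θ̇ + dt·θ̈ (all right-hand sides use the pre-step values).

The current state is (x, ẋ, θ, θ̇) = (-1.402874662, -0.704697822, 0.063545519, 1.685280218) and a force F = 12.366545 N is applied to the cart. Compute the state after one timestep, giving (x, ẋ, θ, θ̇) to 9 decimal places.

sinθ=0.063502761, cosθ=0.997981663
temp = (F + m·l·θ̇²·sinθ)/(M+m) = (12.366545 + 0.043996647)/1.322502 = 9.384138283
θ̈ = (g·sinθ − cosθ·temp)/(l·(4/3 − m·cos²θ/(M+m))) = -10.471601127
ẍ = temp − m·l·θ̈·cosθ/(M+m) = 11.311761040
Euler: x'=-1.402874662+0.011606·-0.704697822=-1.411053385, ẋ'=-0.704697822+0.011606·11.311761040=-0.573413523
       θ'=0.063545519+0.011606·1.685280218=0.083104881, θ̇'=1.685280218+0.011606·-10.471601127=1.563746815

(-1.411053385, -0.573413523, 0.083104881, 1.563746815)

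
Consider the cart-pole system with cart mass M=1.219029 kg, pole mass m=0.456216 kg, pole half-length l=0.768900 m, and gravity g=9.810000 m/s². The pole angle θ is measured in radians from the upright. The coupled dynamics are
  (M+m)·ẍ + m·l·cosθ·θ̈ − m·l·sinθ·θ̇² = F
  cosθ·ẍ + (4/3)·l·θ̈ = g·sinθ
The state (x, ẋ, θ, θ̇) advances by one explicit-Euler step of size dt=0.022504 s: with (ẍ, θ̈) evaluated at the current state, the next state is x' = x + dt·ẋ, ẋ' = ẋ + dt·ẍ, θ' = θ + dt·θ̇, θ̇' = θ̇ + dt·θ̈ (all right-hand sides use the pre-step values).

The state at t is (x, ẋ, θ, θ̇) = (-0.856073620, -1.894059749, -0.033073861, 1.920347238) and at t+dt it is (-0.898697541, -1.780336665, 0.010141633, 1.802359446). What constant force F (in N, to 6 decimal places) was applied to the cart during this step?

F = 6.670415 N

ẍ = (ẋ'−ẋ)/dt = (-1.780336665−-1.894059749)/0.022504 = 5.053461
θ̈ = (θ̇'−θ̇)/dt = (1.802359446−1.920347238)/0.022504 = -5.242970
sinθ=-0.033068, cosθ=0.999453
F = (M+m)·ẍ + m·l·cosθ·θ̈ − m·l·sinθ·θ̇² = 8.465785 + -1.838147 − -0.042777 = 6.670415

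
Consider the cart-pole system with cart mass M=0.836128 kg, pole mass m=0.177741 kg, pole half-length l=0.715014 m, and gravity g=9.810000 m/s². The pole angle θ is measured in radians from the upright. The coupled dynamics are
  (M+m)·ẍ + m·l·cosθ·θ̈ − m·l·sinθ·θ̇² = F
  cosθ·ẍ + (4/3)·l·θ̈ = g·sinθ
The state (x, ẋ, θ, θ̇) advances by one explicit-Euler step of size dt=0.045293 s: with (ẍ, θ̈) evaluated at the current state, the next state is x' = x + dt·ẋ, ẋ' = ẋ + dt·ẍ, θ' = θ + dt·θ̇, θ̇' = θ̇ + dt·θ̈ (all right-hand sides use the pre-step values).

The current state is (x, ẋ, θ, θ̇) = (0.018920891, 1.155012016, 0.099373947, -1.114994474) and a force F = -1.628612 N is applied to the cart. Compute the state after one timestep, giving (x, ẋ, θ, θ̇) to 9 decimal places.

sinθ=0.099210472, cosθ=0.995066471
temp = (F + m·l·θ̇²·sinθ)/(M+m) = (-1.628612 + 0.015674912)/1.013869 = -1.590873267
θ̈ = (g·sinθ − cosθ·temp)/(l·(4/3 − m·cos²θ/(M+m))) = 3.082688764
ẍ = temp − m·l·θ̈·cosθ/(M+m) = -1.975378356
Euler: x'=0.018920891+0.045293·1.155012016=0.071234850, ẋ'=1.155012016+0.045293·-1.975378356=1.065541204
       θ'=0.099373947+0.045293·-1.114994474=0.048872502, θ̇'=-1.114994474+0.045293·3.082688764=-0.975370252

(0.071234850, 1.065541204, 0.048872502, -0.975370252)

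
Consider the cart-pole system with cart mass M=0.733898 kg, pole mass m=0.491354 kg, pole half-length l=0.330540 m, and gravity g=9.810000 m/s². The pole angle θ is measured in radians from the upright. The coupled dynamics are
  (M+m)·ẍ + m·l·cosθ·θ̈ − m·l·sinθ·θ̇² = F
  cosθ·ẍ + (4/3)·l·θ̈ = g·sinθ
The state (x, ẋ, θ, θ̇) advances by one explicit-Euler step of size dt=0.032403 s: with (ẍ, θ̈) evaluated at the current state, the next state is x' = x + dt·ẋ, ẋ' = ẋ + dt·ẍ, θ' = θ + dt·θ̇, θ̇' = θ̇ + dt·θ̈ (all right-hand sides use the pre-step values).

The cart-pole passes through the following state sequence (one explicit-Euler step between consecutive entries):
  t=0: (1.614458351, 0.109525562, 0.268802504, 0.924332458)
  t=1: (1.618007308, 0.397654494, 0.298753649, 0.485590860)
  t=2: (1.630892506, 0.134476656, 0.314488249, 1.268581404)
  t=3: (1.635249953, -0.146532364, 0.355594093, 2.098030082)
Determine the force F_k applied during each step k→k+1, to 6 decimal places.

step 0→1:
  ẍ = (ẋ'−ẋ)/dt = (0.397654494−0.109525562)/0.032403 = 8.892045
  θ̈ = (θ̇'−θ̇)/dt = (0.485590860−0.924332458)/0.032403 = -13.540154
  sinθ=0.265577, cosθ=0.964090
  F = (M+m)·ẍ + m·l·cosθ·θ̈ − m·l·sinθ·θ̇² = 10.894996 + -2.120115 − 0.036852 = 8.738028
step 1→2:
  ẍ = (ẋ'−ẋ)/dt = (0.134476656−0.397654494)/0.032403 = -8.122021
  θ̈ = (θ̇'−θ̇)/dt = (1.268581404−0.485590860)/0.032403 = 24.164137
  sinθ=0.294329, cosθ=0.955704
  F = (M+m)·ẍ + m·l·cosθ·θ̈ − m·l·sinθ·θ̇² = -9.951522 + 3.750708 − 0.011272 = -6.212086
step 2→3:
  ẍ = (ẋ'−ẋ)/dt = (-0.146532364−0.134476656)/0.032403 = -8.672315
  θ̈ = (θ̇'−θ̇)/dt = (2.098030082−1.268581404)/0.032403 = 25.597898
  sinθ=0.309330, cosθ=0.950955
  F = (M+m)·ẍ + m·l·cosθ·θ̈ − m·l·sinθ·θ̇² = -10.625771 + 3.953509 − 0.080849 = -6.753112

F_0 = 8.738028 N
F_1 = -6.212086 N
F_2 = -6.753112 N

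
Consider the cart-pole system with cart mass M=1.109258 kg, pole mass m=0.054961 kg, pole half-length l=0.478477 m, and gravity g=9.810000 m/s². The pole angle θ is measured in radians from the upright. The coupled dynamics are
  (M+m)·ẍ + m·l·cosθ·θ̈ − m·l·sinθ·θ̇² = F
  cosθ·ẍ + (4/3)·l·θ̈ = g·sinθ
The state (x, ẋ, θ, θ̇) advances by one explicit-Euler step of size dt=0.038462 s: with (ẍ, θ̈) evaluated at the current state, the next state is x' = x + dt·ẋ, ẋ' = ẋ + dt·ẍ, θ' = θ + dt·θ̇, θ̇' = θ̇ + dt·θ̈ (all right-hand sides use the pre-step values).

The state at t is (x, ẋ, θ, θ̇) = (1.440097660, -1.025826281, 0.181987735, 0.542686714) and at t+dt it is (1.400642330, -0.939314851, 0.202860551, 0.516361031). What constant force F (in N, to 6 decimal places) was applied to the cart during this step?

ẍ = (ẋ'−ẋ)/dt = (-0.939314851−-1.025826281)/0.038462 = 2.249270
θ̈ = (θ̇'−θ̇)/dt = (0.516361031−0.542686714)/0.038462 = -0.684460
sinθ=0.180985, cosθ=0.983486
F = (M+m)·ẍ + m·l·cosθ·θ̈ − m·l·sinθ·θ̇² = 2.618643 + -0.017702 − 0.001402 = 2.599539

F = 2.599539 N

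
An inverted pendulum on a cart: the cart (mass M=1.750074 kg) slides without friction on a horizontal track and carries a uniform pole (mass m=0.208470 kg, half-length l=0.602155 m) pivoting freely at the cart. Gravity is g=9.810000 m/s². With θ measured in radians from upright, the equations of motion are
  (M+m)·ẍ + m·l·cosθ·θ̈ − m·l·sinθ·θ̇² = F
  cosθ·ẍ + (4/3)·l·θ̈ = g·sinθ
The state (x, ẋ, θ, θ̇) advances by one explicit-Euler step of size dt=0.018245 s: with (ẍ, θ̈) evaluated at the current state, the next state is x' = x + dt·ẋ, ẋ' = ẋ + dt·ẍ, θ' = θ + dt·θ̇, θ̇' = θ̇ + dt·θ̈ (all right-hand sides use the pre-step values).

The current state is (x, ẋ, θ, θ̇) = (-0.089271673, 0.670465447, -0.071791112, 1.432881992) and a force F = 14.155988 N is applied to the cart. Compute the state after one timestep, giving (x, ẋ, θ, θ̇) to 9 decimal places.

(-0.077039031, 0.814637066, -0.045648180, 1.237784421)

sinθ=-0.071729460, cosθ=0.997424125
temp = (F + m·l·θ̇²·sinθ)/(M+m) = (14.155988 + -0.018487163)/1.958544 = 7.218372851
θ̈ = (g·sinθ − cosθ·temp)/(l·(4/3 − m·cos²θ/(M+m))) = -10.693207524
ẍ = temp − m·l·θ̈·cosθ/(M+m) = 7.901979682
Euler: x'=-0.089271673+0.018245·0.670465447=-0.077039031, ẋ'=0.670465447+0.018245·7.901979682=0.814637066
       θ'=-0.071791112+0.018245·1.432881992=-0.045648180, θ̇'=1.432881992+0.018245·-10.693207524=1.237784421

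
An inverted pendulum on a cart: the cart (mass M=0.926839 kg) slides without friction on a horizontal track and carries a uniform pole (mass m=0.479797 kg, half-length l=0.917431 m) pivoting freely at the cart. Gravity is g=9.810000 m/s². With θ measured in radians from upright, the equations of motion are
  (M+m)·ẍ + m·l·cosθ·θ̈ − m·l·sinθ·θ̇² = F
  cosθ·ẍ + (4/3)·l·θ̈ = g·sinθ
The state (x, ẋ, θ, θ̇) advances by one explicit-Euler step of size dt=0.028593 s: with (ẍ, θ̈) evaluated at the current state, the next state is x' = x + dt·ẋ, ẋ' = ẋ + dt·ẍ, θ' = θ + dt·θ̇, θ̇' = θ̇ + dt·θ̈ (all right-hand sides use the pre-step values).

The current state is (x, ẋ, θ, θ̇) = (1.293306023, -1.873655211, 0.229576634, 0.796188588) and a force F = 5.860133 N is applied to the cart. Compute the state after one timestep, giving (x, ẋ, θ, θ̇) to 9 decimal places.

sinθ=0.227565286, cosθ=0.973762826
temp = (F + m·l·θ̇²·sinθ)/(M+m) = (5.860133 + 0.063499287)/1.406636 = 4.211204808
θ̈ = (g·sinθ − cosθ·temp)/(l·(4/3 − m·cos²θ/(M+m))) = -2.016479554
ẍ = temp − m·l·θ̈·cosθ/(M+m) = 4.825668499
Euler: x'=1.293306023+0.028593·-1.873655211=1.239732600, ẋ'=-1.873655211+0.028593·4.825668499=-1.735674872
       θ'=0.229576634+0.028593·0.796188588=0.252342054, θ̇'=0.796188588+0.028593·-2.016479554=0.738531388

(1.239732600, -1.735674872, 0.252342054, 0.738531388)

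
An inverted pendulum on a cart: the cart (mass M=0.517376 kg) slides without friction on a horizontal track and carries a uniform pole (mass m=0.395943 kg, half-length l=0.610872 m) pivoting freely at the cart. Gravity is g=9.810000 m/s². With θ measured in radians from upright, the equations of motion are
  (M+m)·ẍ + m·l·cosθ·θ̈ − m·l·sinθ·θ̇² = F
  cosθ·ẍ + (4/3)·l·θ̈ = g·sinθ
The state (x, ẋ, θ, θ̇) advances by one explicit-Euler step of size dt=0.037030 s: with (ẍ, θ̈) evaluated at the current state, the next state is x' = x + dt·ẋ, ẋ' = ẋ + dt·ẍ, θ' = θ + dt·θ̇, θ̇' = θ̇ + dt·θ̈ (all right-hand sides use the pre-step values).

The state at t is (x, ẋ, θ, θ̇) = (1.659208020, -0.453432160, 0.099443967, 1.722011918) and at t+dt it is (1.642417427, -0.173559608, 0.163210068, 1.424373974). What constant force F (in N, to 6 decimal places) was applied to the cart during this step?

ẍ = (ẋ'−ẋ)/dt = (-0.173559608−-0.453432160)/0.037030 = 7.557995
θ̈ = (θ̇'−θ̇)/dt = (1.424373974−1.722011918)/0.037030 = -8.037752
sinθ=0.099280, cosθ=0.995060
F = (M+m)·ẍ + m·l·cosθ·θ̈ − m·l·sinθ·θ̇² = 6.902860 + -1.934490 − 0.071206 = 4.897164

F = 4.897164 N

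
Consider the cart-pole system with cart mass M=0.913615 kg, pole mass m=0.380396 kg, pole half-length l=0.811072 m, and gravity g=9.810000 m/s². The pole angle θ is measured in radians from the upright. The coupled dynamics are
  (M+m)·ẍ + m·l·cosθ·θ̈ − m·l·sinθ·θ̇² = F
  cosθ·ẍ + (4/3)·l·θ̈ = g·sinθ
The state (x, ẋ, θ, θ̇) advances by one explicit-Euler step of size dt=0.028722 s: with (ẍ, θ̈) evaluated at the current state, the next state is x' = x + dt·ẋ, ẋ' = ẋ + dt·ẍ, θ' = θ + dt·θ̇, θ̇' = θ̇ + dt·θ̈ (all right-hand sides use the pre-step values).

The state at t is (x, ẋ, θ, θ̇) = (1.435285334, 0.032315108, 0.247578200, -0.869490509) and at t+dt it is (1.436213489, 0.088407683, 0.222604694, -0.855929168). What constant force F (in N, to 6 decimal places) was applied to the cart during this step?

ẍ = (ẋ'−ẋ)/dt = (0.088407683−0.032315108)/0.028722 = 1.952948
θ̈ = (θ̇'−θ̇)/dt = (-0.855929168−-0.869490509)/0.028722 = 0.472159
sinθ=0.245057, cosθ=0.969509
F = (M+m)·ẍ + m·l·cosθ·θ̈ − m·l·sinθ·θ̇² = 2.527136 + 0.141233 − 0.057160 = 2.611209

F = 2.611209 N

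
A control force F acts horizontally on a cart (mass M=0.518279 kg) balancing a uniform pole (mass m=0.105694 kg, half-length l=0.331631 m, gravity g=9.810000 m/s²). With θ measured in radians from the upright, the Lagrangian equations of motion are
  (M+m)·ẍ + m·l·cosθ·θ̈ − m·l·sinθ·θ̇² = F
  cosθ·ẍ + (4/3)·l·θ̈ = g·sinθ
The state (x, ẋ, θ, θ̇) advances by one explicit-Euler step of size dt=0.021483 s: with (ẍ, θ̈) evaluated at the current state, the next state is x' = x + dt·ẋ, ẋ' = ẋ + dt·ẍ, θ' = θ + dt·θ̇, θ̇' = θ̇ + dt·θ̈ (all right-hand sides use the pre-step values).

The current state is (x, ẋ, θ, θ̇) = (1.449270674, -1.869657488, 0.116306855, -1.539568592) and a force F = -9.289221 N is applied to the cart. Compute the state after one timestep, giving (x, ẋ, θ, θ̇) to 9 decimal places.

(1.409104822, -2.238455294, 0.083232303, -0.655839901)

sinθ=0.116044813, cosθ=0.993243979
temp = (F + m·l·θ̇²·sinθ)/(M+m) = (-9.289221 + 0.009641160)/0.623973 = -14.871765029
θ̈ = (g·sinθ − cosθ·temp)/(l·(4/3 − m·cos²θ/(M+m))) = 41.136186342
ẍ = temp − m·l·θ̈·cosθ/(M+m) = -17.166960216
Euler: x'=1.449270674+0.021483·-1.869657488=1.409104822, ẋ'=-1.869657488+0.021483·-17.166960216=-2.238455294
       θ'=0.116306855+0.021483·-1.539568592=0.083232303, θ̇'=-1.539568592+0.021483·41.136186342=-0.655839901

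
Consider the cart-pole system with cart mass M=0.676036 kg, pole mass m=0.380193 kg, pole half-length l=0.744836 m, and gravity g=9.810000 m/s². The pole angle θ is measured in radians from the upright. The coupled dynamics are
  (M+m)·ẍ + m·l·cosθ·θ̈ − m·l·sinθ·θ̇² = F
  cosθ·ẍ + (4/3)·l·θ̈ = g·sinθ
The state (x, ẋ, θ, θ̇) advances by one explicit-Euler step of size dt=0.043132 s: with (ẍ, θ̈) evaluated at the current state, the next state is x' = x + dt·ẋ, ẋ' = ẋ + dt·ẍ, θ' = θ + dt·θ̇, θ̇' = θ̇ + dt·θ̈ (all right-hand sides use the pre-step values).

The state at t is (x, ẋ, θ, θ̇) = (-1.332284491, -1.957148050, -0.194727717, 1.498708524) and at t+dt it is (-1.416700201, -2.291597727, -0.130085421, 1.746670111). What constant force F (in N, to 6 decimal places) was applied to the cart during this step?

ẍ = (ẋ'−ẋ)/dt = (-2.291597727−-1.957148050)/0.043132 = -7.754096
θ̈ = (θ̇'−θ̇)/dt = (1.746670111−1.498708524)/0.043132 = 5.748901
sinθ=-0.193499, cosθ=0.981100
F = (M+m)·ẍ + m·l·cosθ·θ̈ − m·l·sinθ·θ̇² = -8.190101 + 1.597214 − -0.123078 = -6.469810

F = -6.469810 N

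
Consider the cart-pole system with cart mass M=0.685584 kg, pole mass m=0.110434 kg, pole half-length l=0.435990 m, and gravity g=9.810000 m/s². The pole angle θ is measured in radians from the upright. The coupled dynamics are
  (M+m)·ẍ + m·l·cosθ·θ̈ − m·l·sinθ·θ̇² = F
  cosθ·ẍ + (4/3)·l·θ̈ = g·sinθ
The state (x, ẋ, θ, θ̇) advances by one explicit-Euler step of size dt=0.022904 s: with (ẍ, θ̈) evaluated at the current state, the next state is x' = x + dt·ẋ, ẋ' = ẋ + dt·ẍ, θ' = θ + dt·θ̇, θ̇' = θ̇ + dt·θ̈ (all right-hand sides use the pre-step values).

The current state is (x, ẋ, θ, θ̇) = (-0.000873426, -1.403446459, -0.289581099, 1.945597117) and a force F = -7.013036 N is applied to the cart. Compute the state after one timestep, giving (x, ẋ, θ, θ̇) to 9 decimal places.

(-0.033017964, -1.621137457, -0.245019143, 2.194112941)

sinθ=-0.285550791, cosθ=0.958363577
temp = (F + m·l·θ̇²·sinθ)/(M+m) = (-7.013036 + -0.052043743)/0.796018 = -8.875527618
θ̈ = (g·sinθ − cosθ·temp)/(l·(4/3 − m·cos²θ/(M+m))) = 10.850324118
ẍ = temp − m·l·θ̈·cosθ/(M+m) = -9.504496927
Euler: x'=-0.000873426+0.022904·-1.403446459=-0.033017964, ẋ'=-1.403446459+0.022904·-9.504496927=-1.621137457
       θ'=-0.289581099+0.022904·1.945597117=-0.245019143, θ̇'=1.945597117+0.022904·10.850324118=2.194112941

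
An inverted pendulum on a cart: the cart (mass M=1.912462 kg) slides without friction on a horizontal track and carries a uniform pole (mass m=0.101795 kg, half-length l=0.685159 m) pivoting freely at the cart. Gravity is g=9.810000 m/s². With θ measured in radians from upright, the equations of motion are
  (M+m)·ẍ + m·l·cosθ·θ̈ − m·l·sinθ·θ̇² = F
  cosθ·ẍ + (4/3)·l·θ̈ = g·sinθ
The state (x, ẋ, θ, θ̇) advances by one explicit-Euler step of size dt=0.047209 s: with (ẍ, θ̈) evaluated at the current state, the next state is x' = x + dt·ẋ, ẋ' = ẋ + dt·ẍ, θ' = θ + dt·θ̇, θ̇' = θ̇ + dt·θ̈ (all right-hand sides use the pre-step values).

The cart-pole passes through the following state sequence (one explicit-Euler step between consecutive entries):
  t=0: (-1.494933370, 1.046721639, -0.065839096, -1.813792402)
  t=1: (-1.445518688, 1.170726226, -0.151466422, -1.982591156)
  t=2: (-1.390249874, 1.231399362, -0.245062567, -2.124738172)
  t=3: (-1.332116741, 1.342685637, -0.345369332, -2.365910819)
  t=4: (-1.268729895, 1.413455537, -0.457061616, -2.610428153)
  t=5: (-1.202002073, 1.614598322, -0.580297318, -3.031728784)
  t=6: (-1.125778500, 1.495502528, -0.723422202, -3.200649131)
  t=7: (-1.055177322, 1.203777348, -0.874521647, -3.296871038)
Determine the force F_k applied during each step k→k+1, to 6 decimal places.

step 0→1:
  ẍ = (ẋ'−ẋ)/dt = (1.170726226−1.046721639)/0.047209 = 2.626715
  θ̈ = (θ̇'−θ̇)/dt = (-1.982591156−-1.813792402)/0.047209 = -3.575563
  sinθ=-0.065792, cosθ=0.997833
  F = (M+m)·ẍ + m·l·cosθ·θ̈ − m·l·sinθ·θ̇² = 5.290879 + -0.248840 − -0.015096 = 5.057135
step 1→2:
  ẍ = (ẋ'−ẋ)/dt = (1.231399362−1.170726226)/0.047209 = 1.285203
  θ̈ = (θ̇'−θ̇)/dt = (-2.124738172−-1.982591156)/0.047209 = -3.011015
  sinθ=-0.150888, cosθ=0.988551
  F = (M+m)·ẍ + m·l·cosθ·θ̈ − m·l·sinθ·θ̇² = 2.588729 + -0.207601 − -0.041366 = 2.422493
step 2→3:
  ẍ = (ẋ'−ẋ)/dt = (1.342685637−1.231399362)/0.047209 = 2.357311
  θ̈ = (θ̇'−θ̇)/dt = (-2.365910819−-2.124738172)/0.047209 = -5.108616
  sinθ=-0.242617, cosθ=0.970122
  F = (M+m)·ẍ + m·l·cosθ·θ̈ − m·l·sinθ·θ̇² = 4.748229 + -0.345659 − -0.076392 = 4.478963
step 3→4:
  ẍ = (ẋ'−ẋ)/dt = (1.413455537−1.342685637)/0.047209 = 1.499076
  θ̈ = (θ̇'−θ̇)/dt = (-2.610428153−-2.365910819)/0.047209 = -5.179464
  sinθ=-0.338544, cosθ=0.940950
  F = (M+m)·ẍ + m·l·cosθ·θ̈ − m·l·sinθ·θ̇² = 3.019525 + -0.339914 − -0.132169 = 2.811780
step 4→5:
  ẍ = (ẋ'−ẋ)/dt = (1.614598322−1.413455537)/0.047209 = 4.260687
  θ̈ = (θ̇'−θ̇)/dt = (-3.031728784−-2.610428153)/0.047209 = -8.924159
  sinθ=-0.441313, cosθ=0.897353
  F = (M+m)·ẍ + m·l·cosθ·θ̈ − m·l·sinθ·θ̇² = 8.582119 + -0.558533 − -0.209743 = 8.233330
step 5→6:
  ẍ = (ẋ'−ẋ)/dt = (1.495502528−1.614598322)/0.047209 = -2.522735
  θ̈ = (θ̇'−θ̇)/dt = (-3.200649131−-3.031728784)/0.047209 = -3.578139
  sinθ=-0.548273, cosθ=0.836300
  F = (M+m)·ẍ + m·l·cosθ·θ̈ − m·l·sinθ·θ̇² = -5.081437 + -0.208707 − -0.351475 = -4.938668
step 6→7:
  ẍ = (ẋ'−ẋ)/dt = (1.203777348−1.495502528)/0.047209 = -6.179440
  θ̈ = (θ̇'−θ̇)/dt = (-3.296871038−-3.200649131)/0.047209 = -2.038211
  sinθ=-0.661954, cosθ=0.749545
  F = (M+m)·ẍ + m·l·cosθ·θ̈ − m·l·sinθ·θ̇² = -12.446980 + -0.106553 − -0.472957 = -12.080576

F_0 = 5.057135 N
F_1 = 2.422493 N
F_2 = 4.478963 N
F_3 = 2.811780 N
F_4 = 8.233330 N
F_5 = -4.938668 N
F_6 = -12.080576 N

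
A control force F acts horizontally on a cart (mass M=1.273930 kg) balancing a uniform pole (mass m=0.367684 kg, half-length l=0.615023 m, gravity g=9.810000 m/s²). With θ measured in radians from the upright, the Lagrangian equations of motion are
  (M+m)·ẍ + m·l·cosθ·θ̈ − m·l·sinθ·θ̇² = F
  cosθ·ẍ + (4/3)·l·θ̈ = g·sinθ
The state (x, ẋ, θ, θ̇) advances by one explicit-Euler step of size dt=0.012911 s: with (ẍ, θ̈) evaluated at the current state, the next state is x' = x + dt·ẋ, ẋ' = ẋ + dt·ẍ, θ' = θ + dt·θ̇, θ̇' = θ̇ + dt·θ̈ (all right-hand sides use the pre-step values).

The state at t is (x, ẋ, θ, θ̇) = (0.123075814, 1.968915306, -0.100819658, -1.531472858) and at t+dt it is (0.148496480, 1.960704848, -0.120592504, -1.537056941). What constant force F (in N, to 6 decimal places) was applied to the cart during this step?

ẍ = (ẋ'−ẋ)/dt = (1.960704848−1.968915306)/0.012911 = -0.635927
θ̈ = (θ̇'−θ̇)/dt = (-1.537056941−-1.531472858)/0.012911 = -0.432506
sinθ=-0.100649, cosθ=0.994922
F = (M+m)·ẍ + m·l·cosθ·θ̈ − m·l·sinθ·θ̇² = -1.043947 + -0.097308 − -0.053382 = -1.087873

F = -1.087873 N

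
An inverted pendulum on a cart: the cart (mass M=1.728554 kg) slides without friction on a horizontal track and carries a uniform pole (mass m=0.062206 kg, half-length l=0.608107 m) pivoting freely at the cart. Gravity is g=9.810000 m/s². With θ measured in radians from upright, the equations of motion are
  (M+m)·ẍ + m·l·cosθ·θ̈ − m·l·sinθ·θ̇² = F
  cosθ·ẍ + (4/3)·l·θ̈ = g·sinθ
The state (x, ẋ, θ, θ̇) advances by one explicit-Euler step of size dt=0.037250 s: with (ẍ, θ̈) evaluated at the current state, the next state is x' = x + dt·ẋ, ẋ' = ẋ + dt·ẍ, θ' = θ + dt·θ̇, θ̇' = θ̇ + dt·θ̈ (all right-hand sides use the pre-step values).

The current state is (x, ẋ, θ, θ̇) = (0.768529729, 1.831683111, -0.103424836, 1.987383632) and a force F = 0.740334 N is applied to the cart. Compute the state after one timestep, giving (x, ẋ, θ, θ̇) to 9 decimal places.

(0.836759925, 1.848164548, -0.029394796, 1.920635773)

sinθ=-0.103240551, cosθ=0.994656417
temp = (F + m·l·θ̇²·sinθ)/(M+m) = (0.740334 + -0.015425030)/1.790760 = 0.404805206
θ̈ = (g·sinθ − cosθ·temp)/(l·(4/3 − m·cos²θ/(M+m))) = -1.791888845
ẍ = temp − m·l·θ̈·cosθ/(M+m) = 0.442454692
Euler: x'=0.768529729+0.037250·1.831683111=0.836759925, ẋ'=1.831683111+0.037250·0.442454692=1.848164548
       θ'=-0.103424836+0.037250·1.987383632=-0.029394796, θ̇'=1.987383632+0.037250·-1.791888845=1.920635773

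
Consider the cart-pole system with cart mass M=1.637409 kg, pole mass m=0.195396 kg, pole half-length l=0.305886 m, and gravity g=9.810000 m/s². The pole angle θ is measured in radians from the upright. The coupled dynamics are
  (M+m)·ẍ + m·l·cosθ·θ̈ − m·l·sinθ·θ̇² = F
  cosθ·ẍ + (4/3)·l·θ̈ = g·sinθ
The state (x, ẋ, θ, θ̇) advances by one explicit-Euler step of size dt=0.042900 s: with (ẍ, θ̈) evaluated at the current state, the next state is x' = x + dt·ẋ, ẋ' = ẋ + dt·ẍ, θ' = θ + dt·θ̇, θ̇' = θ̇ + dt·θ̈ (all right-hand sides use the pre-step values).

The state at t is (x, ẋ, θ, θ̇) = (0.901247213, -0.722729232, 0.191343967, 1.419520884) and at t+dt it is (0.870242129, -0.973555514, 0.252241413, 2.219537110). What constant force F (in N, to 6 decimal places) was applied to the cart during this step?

F = -9.644635 N

ẍ = (ẋ'−ẋ)/dt = (-0.973555514−-0.722729232)/0.042900 = -5.846766
θ̈ = (θ̇'−θ̇)/dt = (2.219537110−1.419520884)/0.042900 = 18.648397
sinθ=0.190179, cosθ=0.981750
F = (M+m)·ẍ + m·l·cosθ·θ̈ − m·l·sinθ·θ̇² = -10.715983 + 1.094252 − 0.022904 = -9.644635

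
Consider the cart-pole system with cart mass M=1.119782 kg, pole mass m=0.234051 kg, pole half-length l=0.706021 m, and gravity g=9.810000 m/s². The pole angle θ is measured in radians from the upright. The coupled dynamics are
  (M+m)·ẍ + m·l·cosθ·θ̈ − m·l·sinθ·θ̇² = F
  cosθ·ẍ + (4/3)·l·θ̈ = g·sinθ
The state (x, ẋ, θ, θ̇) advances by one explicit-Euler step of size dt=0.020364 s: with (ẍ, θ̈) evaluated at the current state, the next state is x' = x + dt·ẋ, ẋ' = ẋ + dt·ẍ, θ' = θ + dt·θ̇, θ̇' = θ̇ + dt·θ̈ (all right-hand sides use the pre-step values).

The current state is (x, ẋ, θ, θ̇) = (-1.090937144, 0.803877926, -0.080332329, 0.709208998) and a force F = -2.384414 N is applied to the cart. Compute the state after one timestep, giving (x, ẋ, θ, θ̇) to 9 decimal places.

(-1.074566974, 0.764971613, -0.065889997, 0.733376170)

sinθ=-0.080245956, cosθ=0.996775093
temp = (F + m·l·θ̇²·sinθ)/(M+m) = (-2.384414 + -0.006669599)/1.353833 = -1.766158455
θ̈ = (g·sinθ − cosθ·temp)/(l·(4/3 − m·cos²θ/(M+m))) = 1.186759596
ẍ = temp − m·l·θ̈·cosθ/(M+m) = -1.910543746
Euler: x'=-1.090937144+0.020364·0.803877926=-1.074566974, ẋ'=0.803877926+0.020364·-1.910543746=0.764971613
       θ'=-0.080332329+0.020364·0.709208998=-0.065889997, θ̇'=0.709208998+0.020364·1.186759596=0.733376170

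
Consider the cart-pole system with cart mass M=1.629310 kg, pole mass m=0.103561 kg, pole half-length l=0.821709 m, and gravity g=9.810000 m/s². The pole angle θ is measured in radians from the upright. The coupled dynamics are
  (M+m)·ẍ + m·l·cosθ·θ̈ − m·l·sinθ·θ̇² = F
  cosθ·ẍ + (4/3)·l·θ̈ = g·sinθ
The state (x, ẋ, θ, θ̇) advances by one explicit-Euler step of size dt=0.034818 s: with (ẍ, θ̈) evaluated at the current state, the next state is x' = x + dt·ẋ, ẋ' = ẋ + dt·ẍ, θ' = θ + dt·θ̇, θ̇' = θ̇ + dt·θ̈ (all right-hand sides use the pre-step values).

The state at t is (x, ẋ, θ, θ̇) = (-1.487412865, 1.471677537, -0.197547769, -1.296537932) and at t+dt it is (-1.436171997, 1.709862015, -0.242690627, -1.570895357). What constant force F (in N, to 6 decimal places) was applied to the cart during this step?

F = 11.224872 N

ẍ = (ẋ'−ẋ)/dt = (1.709862015−1.471677537)/0.034818 = 6.840843
θ̈ = (θ̇'−θ̇)/dt = (-1.570895357−-1.296537932)/0.034818 = -7.879758
sinθ=-0.196265, cosθ=0.980551
F = (M+m)·ẍ + m·l·cosθ·θ̈ − m·l·sinθ·θ̇² = 11.854299 + -0.657502 − -0.028076 = 11.224872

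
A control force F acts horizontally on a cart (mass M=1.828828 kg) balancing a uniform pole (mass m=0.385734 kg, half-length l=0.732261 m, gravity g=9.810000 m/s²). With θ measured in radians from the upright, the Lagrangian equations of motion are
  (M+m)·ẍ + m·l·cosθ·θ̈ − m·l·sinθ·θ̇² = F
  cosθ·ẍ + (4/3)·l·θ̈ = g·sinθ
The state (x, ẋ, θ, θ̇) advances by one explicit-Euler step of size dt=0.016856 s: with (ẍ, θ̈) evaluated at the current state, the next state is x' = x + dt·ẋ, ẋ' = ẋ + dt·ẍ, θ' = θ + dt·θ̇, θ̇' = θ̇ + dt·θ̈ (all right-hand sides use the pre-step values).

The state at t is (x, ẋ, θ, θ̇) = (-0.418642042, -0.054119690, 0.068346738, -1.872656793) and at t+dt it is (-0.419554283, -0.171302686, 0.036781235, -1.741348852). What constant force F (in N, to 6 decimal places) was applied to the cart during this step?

ẍ = (ẋ'−ẋ)/dt = (-0.171302686−-0.054119690)/0.016856 = -6.952005
θ̈ = (θ̇'−θ̇)/dt = (-1.741348852−-1.872656793)/0.016856 = 7.789982
sinθ=0.068294, cosθ=0.997665
F = (M+m)·ẍ + m·l·cosθ·θ̈ − m·l·sinθ·θ̇² = -15.395646 + 2.195205 − 0.067647 = -13.268088

F = -13.268088 N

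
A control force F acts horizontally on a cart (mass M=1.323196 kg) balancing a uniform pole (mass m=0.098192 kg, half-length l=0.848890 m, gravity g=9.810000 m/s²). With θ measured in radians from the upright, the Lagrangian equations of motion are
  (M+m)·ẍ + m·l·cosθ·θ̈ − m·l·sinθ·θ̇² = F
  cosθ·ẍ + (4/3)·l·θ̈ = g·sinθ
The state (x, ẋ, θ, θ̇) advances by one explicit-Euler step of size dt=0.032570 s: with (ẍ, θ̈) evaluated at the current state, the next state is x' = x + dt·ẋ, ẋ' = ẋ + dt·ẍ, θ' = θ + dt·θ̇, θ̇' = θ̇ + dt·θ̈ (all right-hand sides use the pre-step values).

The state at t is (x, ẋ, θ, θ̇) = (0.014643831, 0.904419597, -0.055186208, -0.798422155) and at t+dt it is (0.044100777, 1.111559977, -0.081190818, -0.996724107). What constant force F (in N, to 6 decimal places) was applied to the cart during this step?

F = 8.536020 N

ẍ = (ẋ'−ẋ)/dt = (1.111559977−0.904419597)/0.032570 = 6.359852
θ̈ = (θ̇'−θ̇)/dt = (-0.996724107−-0.798422155)/0.032570 = -6.088485
sinθ=-0.055158, cosθ=0.998478
F = (M+m)·ẍ + m·l·cosθ·θ̈ − m·l·sinθ·θ̇² = 9.039817 + -0.506728 − -0.002931 = 8.536020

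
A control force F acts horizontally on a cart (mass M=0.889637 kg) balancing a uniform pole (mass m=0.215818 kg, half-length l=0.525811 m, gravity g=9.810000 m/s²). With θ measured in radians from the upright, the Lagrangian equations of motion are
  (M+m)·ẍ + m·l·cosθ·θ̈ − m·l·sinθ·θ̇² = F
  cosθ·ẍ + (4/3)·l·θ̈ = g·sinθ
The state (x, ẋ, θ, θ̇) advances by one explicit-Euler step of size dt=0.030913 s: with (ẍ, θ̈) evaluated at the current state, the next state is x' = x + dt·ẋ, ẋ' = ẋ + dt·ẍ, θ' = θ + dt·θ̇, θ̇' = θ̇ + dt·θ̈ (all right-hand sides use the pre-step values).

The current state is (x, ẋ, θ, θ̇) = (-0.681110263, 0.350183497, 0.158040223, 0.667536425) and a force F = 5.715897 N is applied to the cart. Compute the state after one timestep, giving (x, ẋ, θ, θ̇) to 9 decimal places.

sinθ=0.157383157, cosθ=0.987537615
temp = (F + m·l·θ̇²·sinθ)/(M+m) = (5.715897 + 0.007958396)/1.105455 = 5.177827587
θ̈ = (g·sinθ − cosθ·temp)/(l·(4/3 − m·cos²θ/(M+m))) = -5.939349999
ẍ = temp − m·l·θ̈·cosθ/(M+m) = 5.779927866
Euler: x'=-0.681110263+0.030913·0.350183497=-0.670285041, ẋ'=0.350183497+0.030913·5.779927866=0.528858407
       θ'=0.158040223+0.030913·0.667536425=0.178675777, θ̇'=0.667536425+0.030913·-5.939349999=0.483933298

(-0.670285041, 0.528858407, 0.178675777, 0.483933298)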